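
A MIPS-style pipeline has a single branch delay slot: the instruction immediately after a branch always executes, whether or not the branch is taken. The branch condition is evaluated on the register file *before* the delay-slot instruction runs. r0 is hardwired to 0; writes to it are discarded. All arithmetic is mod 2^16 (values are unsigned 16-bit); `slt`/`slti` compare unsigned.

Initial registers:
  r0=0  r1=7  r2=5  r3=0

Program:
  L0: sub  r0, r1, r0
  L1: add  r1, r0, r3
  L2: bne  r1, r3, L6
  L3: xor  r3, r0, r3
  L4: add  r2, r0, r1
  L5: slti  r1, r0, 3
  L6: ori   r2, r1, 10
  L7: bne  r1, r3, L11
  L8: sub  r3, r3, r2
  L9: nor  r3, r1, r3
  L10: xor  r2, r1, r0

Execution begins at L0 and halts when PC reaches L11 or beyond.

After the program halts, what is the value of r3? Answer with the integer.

65525

[0] sub  r0, r1, r0  →  {r0:0, r1:7, r2:5, r3:0}
[1] add  r1, r0, r3  →  {r0:0, r1:0, r2:5, r3:0}
[2] bne  r1, r3, L6  →  {r0:0, r1:0, r2:5, r3:0}  ⟨branch fallthrough⟩
[3] xor  r3, r0, r3  →  {r0:0, r1:0, r2:5, r3:0}
[4] add  r2, r0, r1  →  {r0:0, r1:0, r2:0, r3:0}
[5] slti  r1, r0, 3  →  {r0:0, r1:1, r2:0, r3:0}
[6] ori   r2, r1, 10  →  {r0:0, r1:1, r2:11, r3:0}
[7] bne  r1, r3, L11  →  {r0:0, r1:1, r2:11, r3:0}  ⟨branch taken⟩
[8] sub  r3, r3, r2  →  {r0:0, r1:1, r2:11, r3:65525}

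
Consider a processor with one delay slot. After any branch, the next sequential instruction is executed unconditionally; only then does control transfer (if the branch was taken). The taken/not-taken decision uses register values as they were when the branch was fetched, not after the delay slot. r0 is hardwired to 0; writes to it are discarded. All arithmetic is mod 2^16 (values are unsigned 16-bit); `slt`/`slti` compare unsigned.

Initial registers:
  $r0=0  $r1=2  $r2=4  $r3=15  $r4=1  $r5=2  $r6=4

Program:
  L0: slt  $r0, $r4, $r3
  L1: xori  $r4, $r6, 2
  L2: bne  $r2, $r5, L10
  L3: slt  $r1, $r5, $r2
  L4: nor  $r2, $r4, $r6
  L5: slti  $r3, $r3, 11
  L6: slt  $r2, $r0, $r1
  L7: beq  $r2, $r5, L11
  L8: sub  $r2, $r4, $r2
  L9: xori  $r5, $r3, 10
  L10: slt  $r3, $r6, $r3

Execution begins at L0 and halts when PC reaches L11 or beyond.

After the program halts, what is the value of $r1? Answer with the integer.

  step pc=0: slt  $r0, $r4, $r3  regs=(0,2,4,15,1,2,4)
  step pc=1: xori  $r4, $r6, 2  regs=(0,2,4,15,6,2,4)
  step pc=2: bne  $r2, $r5, L10  cond=T  regs=(0,2,4,15,6,2,4)
  step pc=3: slt  $r1, $r5, $r2  regs=(0,1,4,15,6,2,4)
  step pc=10: slt  $r3, $r6, $r3  regs=(0,1,4,1,6,2,4)

1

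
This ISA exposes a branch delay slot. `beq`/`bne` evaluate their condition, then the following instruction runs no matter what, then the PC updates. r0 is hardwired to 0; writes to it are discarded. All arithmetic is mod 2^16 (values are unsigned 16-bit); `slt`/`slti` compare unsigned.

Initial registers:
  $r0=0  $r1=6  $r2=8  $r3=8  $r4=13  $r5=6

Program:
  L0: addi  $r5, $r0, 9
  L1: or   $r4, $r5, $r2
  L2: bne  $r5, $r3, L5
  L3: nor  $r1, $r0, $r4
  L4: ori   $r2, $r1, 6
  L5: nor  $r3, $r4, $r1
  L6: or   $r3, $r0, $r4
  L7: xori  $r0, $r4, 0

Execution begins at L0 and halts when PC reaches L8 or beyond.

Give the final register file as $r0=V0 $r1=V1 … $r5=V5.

$r0=0 $r1=65526 $r2=8 $r3=9 $r4=9 $r5=9

PC=0  addi  $r5, $r0, 9      | $r0=0 $r1=6 $r2=8 $r3=8 $r4=13 $r5=9
PC=1  or   $r4, $r5, $r2     | $r0=0 $r1=6 $r2=8 $r3=8 $r4=9 $r5=9
PC=2  bne  $r5, $r3, L5      | $r0=0 $r1=6 $r2=8 $r3=8 $r4=9 $r5=9  [TAKEN]
PC=3  nor  $r1, $r0, $r4     | $r0=0 $r1=65526 $r2=8 $r3=8 $r4=9 $r5=9
PC=5  nor  $r3, $r4, $r1     | $r0=0 $r1=65526 $r2=8 $r3=0 $r4=9 $r5=9
PC=6  or   $r3, $r0, $r4     | $r0=0 $r1=65526 $r2=8 $r3=9 $r4=9 $r5=9
PC=7  xori  $r0, $r4, 0      | $r0=0 $r1=65526 $r2=8 $r3=9 $r4=9 $r5=9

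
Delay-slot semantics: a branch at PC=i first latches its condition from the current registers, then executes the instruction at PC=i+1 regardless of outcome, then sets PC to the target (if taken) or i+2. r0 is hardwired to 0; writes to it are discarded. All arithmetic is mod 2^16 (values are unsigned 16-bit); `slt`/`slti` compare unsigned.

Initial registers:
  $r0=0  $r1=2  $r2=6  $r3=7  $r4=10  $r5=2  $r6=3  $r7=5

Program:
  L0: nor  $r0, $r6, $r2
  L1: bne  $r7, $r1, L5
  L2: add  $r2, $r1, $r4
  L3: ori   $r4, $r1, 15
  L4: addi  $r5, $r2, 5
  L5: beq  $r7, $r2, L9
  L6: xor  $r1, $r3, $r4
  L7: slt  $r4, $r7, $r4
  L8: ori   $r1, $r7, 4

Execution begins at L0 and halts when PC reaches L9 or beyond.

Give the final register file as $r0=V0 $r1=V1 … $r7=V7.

  step pc=0: nor  $r0, $r6, $r2  regs=(0,2,6,7,10,2,3,5)
  step pc=1: bne  $r7, $r1, L5  cond=T  regs=(0,2,6,7,10,2,3,5)
  step pc=2: add  $r2, $r1, $r4  regs=(0,2,12,7,10,2,3,5)
  step pc=5: beq  $r7, $r2, L9  cond=F  regs=(0,2,12,7,10,2,3,5)
  step pc=6: xor  $r1, $r3, $r4  regs=(0,13,12,7,10,2,3,5)
  step pc=7: slt  $r4, $r7, $r4  regs=(0,13,12,7,1,2,3,5)
  step pc=8: ori   $r1, $r7, 4  regs=(0,5,12,7,1,2,3,5)

$r0=0 $r1=5 $r2=12 $r3=7 $r4=1 $r5=2 $r6=3 $r7=5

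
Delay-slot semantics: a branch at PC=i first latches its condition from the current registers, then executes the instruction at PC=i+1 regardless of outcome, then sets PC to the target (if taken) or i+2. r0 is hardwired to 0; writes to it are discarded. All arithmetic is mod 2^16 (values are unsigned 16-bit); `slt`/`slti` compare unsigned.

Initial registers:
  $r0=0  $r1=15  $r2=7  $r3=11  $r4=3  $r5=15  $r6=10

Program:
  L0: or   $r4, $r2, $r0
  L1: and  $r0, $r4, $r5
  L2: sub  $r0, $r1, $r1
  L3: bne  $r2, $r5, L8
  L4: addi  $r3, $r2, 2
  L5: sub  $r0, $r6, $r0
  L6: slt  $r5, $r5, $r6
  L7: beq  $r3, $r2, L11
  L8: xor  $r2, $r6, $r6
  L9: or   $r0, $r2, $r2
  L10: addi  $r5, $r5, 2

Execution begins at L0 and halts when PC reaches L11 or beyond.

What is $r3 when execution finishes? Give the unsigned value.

9

[0] or   $r4, $r2, $r0  →  {$r0:0, $r1:15, $r2:7, $r3:11, $r4:7, $r5:15, $r6:10}
[1] and  $r0, $r4, $r5  →  {$r0:0, $r1:15, $r2:7, $r3:11, $r4:7, $r5:15, $r6:10}
[2] sub  $r0, $r1, $r1  →  {$r0:0, $r1:15, $r2:7, $r3:11, $r4:7, $r5:15, $r6:10}
[3] bne  $r2, $r5, L8  →  {$r0:0, $r1:15, $r2:7, $r3:11, $r4:7, $r5:15, $r6:10}  ⟨branch taken⟩
[4] addi  $r3, $r2, 2  →  {$r0:0, $r1:15, $r2:7, $r3:9, $r4:7, $r5:15, $r6:10}
[8] xor  $r2, $r6, $r6  →  {$r0:0, $r1:15, $r2:0, $r3:9, $r4:7, $r5:15, $r6:10}
[9] or   $r0, $r2, $r2  →  {$r0:0, $r1:15, $r2:0, $r3:9, $r4:7, $r5:15, $r6:10}
[10] addi  $r5, $r5, 2  →  {$r0:0, $r1:15, $r2:0, $r3:9, $r4:7, $r5:17, $r6:10}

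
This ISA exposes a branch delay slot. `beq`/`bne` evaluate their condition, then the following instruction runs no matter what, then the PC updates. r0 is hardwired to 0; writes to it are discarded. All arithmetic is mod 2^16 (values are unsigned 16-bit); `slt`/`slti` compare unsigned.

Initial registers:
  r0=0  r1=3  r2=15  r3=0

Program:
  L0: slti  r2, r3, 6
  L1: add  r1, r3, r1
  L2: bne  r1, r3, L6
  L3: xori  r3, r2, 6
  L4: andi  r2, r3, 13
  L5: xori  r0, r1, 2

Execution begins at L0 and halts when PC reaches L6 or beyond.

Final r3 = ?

7

PC=0  slti  r2, r3, 6        | r0=0 r1=3 r2=1 r3=0
PC=1  add  r1, r3, r1        | r0=0 r1=3 r2=1 r3=0
PC=2  bne  r1, r3, L6        | r0=0 r1=3 r2=1 r3=0  [TAKEN]
PC=3  xori  r3, r2, 6        | r0=0 r1=3 r2=1 r3=7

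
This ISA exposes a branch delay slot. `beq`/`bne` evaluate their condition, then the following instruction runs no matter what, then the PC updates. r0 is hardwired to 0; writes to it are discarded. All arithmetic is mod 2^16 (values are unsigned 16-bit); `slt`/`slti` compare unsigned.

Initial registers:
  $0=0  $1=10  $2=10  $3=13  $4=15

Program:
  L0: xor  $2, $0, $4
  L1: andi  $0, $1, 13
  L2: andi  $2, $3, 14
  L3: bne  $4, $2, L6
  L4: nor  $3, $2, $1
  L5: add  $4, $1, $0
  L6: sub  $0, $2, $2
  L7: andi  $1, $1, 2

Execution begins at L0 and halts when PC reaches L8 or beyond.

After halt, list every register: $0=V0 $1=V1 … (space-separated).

$0=0 $1=2 $2=12 $3=65521 $4=15

[0] xor  $2, $0, $4  →  {$0:0, $1:10, $2:15, $3:13, $4:15}
[1] andi  $0, $1, 13  →  {$0:0, $1:10, $2:15, $3:13, $4:15}
[2] andi  $2, $3, 14  →  {$0:0, $1:10, $2:12, $3:13, $4:15}
[3] bne  $4, $2, L6  →  {$0:0, $1:10, $2:12, $3:13, $4:15}  ⟨branch taken⟩
[4] nor  $3, $2, $1  →  {$0:0, $1:10, $2:12, $3:65521, $4:15}
[6] sub  $0, $2, $2  →  {$0:0, $1:10, $2:12, $3:65521, $4:15}
[7] andi  $1, $1, 2  →  {$0:0, $1:2, $2:12, $3:65521, $4:15}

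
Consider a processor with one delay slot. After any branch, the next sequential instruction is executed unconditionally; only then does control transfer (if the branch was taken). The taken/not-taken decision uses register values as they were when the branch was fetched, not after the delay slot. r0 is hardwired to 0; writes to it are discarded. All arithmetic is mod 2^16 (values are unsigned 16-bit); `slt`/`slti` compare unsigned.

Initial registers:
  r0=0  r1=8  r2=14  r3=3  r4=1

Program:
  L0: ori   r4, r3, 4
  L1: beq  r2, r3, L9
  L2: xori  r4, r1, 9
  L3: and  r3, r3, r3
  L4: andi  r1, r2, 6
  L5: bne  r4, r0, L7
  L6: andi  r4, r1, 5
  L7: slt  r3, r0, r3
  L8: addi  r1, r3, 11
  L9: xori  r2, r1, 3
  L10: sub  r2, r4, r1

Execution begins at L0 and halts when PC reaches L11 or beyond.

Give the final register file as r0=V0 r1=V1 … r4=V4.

r0=0 r1=12 r2=65528 r3=1 r4=4

PC=0  ori   r4, r3, 4        | r0=0 r1=8 r2=14 r3=3 r4=7
PC=1  beq  r2, r3, L9        | r0=0 r1=8 r2=14 r3=3 r4=7  [not taken]
PC=2  xori  r4, r1, 9        | r0=0 r1=8 r2=14 r3=3 r4=1
PC=3  and  r3, r3, r3        | r0=0 r1=8 r2=14 r3=3 r4=1
PC=4  andi  r1, r2, 6        | r0=0 r1=6 r2=14 r3=3 r4=1
PC=5  bne  r4, r0, L7        | r0=0 r1=6 r2=14 r3=3 r4=1  [TAKEN]
PC=6  andi  r4, r1, 5        | r0=0 r1=6 r2=14 r3=3 r4=4
PC=7  slt  r3, r0, r3        | r0=0 r1=6 r2=14 r3=1 r4=4
PC=8  addi  r1, r3, 11       | r0=0 r1=12 r2=14 r3=1 r4=4
PC=9  xori  r2, r1, 3        | r0=0 r1=12 r2=15 r3=1 r4=4
PC=10 sub  r2, r4, r1        | r0=0 r1=12 r2=65528 r3=1 r4=4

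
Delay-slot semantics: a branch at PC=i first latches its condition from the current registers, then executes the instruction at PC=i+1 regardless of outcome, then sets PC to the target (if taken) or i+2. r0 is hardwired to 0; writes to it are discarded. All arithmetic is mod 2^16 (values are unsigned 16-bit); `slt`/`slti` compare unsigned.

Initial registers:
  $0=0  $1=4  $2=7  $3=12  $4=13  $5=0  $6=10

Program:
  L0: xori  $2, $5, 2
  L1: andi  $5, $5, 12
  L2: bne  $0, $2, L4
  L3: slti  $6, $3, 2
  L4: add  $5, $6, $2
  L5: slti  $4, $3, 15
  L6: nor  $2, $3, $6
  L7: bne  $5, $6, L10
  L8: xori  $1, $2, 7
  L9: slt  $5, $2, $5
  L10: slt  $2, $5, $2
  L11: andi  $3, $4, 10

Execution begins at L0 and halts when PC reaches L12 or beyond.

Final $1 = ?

PC=0  xori  $2, $5, 2        | $0=0 $1=4 $2=2 $3=12 $4=13 $5=0 $6=10
PC=1  andi  $5, $5, 12       | $0=0 $1=4 $2=2 $3=12 $4=13 $5=0 $6=10
PC=2  bne  $0, $2, L4        | $0=0 $1=4 $2=2 $3=12 $4=13 $5=0 $6=10  [TAKEN]
PC=3  slti  $6, $3, 2        | $0=0 $1=4 $2=2 $3=12 $4=13 $5=0 $6=0
PC=4  add  $5, $6, $2        | $0=0 $1=4 $2=2 $3=12 $4=13 $5=2 $6=0
PC=5  slti  $4, $3, 15       | $0=0 $1=4 $2=2 $3=12 $4=1 $5=2 $6=0
PC=6  nor  $2, $3, $6        | $0=0 $1=4 $2=65523 $3=12 $4=1 $5=2 $6=0
PC=7  bne  $5, $6, L10       | $0=0 $1=4 $2=65523 $3=12 $4=1 $5=2 $6=0  [TAKEN]
PC=8  xori  $1, $2, 7        | $0=0 $1=65524 $2=65523 $3=12 $4=1 $5=2 $6=0
PC=10 slt  $2, $5, $2        | $0=0 $1=65524 $2=1 $3=12 $4=1 $5=2 $6=0
PC=11 andi  $3, $4, 10       | $0=0 $1=65524 $2=1 $3=0 $4=1 $5=2 $6=0

65524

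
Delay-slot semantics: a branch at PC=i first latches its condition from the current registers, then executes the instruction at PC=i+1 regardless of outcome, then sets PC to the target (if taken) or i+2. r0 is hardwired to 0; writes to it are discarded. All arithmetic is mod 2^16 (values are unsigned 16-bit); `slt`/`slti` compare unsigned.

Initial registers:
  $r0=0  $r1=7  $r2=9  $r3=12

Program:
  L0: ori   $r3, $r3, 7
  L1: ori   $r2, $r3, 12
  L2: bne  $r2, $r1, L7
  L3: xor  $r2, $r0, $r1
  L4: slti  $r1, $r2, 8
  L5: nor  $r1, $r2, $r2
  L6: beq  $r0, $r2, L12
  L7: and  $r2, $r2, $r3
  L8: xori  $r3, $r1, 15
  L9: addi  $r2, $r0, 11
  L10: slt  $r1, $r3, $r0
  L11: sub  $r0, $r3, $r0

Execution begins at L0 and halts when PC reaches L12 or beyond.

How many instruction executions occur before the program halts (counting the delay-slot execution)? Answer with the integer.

  step pc=0: ori   $r3, $r3, 7  regs=(0,7,9,15)
  step pc=1: ori   $r2, $r3, 12  regs=(0,7,15,15)
  step pc=2: bne  $r2, $r1, L7  cond=T  regs=(0,7,15,15)
  step pc=3: xor  $r2, $r0, $r1  regs=(0,7,7,15)
  step pc=7: and  $r2, $r2, $r3  regs=(0,7,7,15)
  step pc=8: xori  $r3, $r1, 15  regs=(0,7,7,8)
  step pc=9: addi  $r2, $r0, 11  regs=(0,7,11,8)
  step pc=10: slt  $r1, $r3, $r0  regs=(0,0,11,8)
  step pc=11: sub  $r0, $r3, $r0  regs=(0,0,11,8)

9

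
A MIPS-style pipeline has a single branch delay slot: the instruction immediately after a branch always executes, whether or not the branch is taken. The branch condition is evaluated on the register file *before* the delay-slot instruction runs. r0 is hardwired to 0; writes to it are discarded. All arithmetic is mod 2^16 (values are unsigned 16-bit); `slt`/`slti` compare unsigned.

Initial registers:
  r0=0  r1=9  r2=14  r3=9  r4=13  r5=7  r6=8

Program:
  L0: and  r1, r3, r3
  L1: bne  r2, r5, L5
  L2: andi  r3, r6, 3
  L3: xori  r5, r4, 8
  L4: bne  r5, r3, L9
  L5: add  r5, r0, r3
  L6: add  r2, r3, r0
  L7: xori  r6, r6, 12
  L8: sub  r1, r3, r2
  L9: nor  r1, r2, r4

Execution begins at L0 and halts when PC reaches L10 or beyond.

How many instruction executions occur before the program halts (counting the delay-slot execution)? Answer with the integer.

8

#0 and  r1, r3, r3 ; 0/9/14/9/13/7/8
#1 bne  r2, r5, L5 ; 0/9/14/9/13/7/8 ; →target
#2 andi  r3, r6, 3 ; 0/9/14/0/13/7/8
#5 add  r5, r0, r3 ; 0/9/14/0/13/0/8
#6 add  r2, r3, r0 ; 0/9/0/0/13/0/8
#7 xori  r6, r6, 12 ; 0/9/0/0/13/0/4
#8 sub  r1, r3, r2 ; 0/0/0/0/13/0/4
#9 nor  r1, r2, r4 ; 0/65522/0/0/13/0/4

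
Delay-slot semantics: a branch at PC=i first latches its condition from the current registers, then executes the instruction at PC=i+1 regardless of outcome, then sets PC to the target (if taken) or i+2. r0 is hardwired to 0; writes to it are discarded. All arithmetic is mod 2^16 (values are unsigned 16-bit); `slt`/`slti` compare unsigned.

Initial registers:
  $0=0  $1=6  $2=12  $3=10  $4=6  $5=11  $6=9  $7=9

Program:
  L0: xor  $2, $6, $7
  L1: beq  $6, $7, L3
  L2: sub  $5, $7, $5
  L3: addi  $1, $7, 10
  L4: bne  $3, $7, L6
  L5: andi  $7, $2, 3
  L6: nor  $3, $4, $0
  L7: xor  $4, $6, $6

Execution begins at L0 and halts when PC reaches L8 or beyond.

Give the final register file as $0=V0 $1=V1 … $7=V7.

$0=0 $1=19 $2=0 $3=65529 $4=0 $5=65534 $6=9 $7=0

PC=0  xor  $2, $6, $7        | $0=0 $1=6 $2=0 $3=10 $4=6 $5=11 $6=9 $7=9
PC=1  beq  $6, $7, L3        | $0=0 $1=6 $2=0 $3=10 $4=6 $5=11 $6=9 $7=9  [TAKEN]
PC=2  sub  $5, $7, $5        | $0=0 $1=6 $2=0 $3=10 $4=6 $5=65534 $6=9 $7=9
PC=3  addi  $1, $7, 10       | $0=0 $1=19 $2=0 $3=10 $4=6 $5=65534 $6=9 $7=9
PC=4  bne  $3, $7, L6        | $0=0 $1=19 $2=0 $3=10 $4=6 $5=65534 $6=9 $7=9  [TAKEN]
PC=5  andi  $7, $2, 3        | $0=0 $1=19 $2=0 $3=10 $4=6 $5=65534 $6=9 $7=0
PC=6  nor  $3, $4, $0        | $0=0 $1=19 $2=0 $3=65529 $4=6 $5=65534 $6=9 $7=0
PC=7  xor  $4, $6, $6        | $0=0 $1=19 $2=0 $3=65529 $4=0 $5=65534 $6=9 $7=0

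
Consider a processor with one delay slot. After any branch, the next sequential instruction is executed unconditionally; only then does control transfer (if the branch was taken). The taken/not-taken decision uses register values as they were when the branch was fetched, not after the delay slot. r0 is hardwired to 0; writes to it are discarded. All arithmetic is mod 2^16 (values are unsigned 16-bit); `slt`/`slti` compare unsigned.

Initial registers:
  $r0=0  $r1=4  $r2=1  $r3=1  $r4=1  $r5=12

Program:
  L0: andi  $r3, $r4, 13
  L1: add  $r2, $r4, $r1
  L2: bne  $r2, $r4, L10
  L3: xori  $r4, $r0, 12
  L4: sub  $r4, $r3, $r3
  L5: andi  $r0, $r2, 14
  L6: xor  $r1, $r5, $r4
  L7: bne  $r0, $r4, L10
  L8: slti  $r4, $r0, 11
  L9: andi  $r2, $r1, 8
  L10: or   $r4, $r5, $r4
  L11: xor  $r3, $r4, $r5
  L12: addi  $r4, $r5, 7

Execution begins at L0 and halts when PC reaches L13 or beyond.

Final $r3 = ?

#0 andi  $r3, $r4, 13 ; 0/4/1/1/1/12
#1 add  $r2, $r4, $r1 ; 0/4/5/1/1/12
#2 bne  $r2, $r4, L10 ; 0/4/5/1/1/12 ; →target
#3 xori  $r4, $r0, 12 ; 0/4/5/1/12/12
#10 or   $r4, $r5, $r4 ; 0/4/5/1/12/12
#11 xor  $r3, $r4, $r5 ; 0/4/5/0/12/12
#12 addi  $r4, $r5, 7 ; 0/4/5/0/19/12

0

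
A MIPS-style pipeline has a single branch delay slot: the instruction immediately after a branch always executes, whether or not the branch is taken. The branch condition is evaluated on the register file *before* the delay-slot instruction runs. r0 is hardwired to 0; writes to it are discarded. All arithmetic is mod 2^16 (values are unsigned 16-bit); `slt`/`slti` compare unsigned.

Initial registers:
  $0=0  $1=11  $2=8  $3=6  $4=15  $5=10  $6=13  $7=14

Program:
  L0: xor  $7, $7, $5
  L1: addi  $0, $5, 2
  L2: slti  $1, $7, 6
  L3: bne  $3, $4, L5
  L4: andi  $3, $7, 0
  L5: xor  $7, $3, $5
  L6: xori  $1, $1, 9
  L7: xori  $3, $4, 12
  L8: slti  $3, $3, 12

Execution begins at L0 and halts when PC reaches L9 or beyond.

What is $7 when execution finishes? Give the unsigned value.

#0 xor  $7, $7, $5 ; 0/11/8/6/15/10/13/4
#1 addi  $0, $5, 2 ; 0/11/8/6/15/10/13/4
#2 slti  $1, $7, 6 ; 0/1/8/6/15/10/13/4
#3 bne  $3, $4, L5 ; 0/1/8/6/15/10/13/4 ; →target
#4 andi  $3, $7, 0 ; 0/1/8/0/15/10/13/4
#5 xor  $7, $3, $5 ; 0/1/8/0/15/10/13/10
#6 xori  $1, $1, 9 ; 0/8/8/0/15/10/13/10
#7 xori  $3, $4, 12 ; 0/8/8/3/15/10/13/10
#8 slti  $3, $3, 12 ; 0/8/8/1/15/10/13/10

10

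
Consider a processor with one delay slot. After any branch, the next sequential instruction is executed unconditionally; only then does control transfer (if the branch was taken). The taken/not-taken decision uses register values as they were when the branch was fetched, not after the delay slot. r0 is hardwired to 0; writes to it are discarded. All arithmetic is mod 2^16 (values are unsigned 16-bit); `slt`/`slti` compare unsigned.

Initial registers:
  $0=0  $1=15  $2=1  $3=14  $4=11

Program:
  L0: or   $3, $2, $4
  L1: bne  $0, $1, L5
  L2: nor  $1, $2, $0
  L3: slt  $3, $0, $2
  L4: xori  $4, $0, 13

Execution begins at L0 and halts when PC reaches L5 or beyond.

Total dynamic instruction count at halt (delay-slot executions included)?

[0] or   $3, $2, $4  →  {$0:0, $1:15, $2:1, $3:11, $4:11}
[1] bne  $0, $1, L5  →  {$0:0, $1:15, $2:1, $3:11, $4:11}  ⟨branch taken⟩
[2] nor  $1, $2, $0  →  {$0:0, $1:65534, $2:1, $3:11, $4:11}

3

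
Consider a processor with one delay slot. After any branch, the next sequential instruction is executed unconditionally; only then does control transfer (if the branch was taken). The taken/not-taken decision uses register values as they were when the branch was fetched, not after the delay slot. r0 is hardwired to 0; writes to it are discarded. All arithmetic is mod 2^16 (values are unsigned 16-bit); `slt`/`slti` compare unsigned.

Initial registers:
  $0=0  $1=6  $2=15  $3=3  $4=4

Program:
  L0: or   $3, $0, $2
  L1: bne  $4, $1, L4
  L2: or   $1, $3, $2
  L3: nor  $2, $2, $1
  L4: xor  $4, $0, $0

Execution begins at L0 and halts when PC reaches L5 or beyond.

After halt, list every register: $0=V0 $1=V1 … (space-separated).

[0] or   $3, $0, $2  →  {$0:0, $1:6, $2:15, $3:15, $4:4}
[1] bne  $4, $1, L4  →  {$0:0, $1:6, $2:15, $3:15, $4:4}  ⟨branch taken⟩
[2] or   $1, $3, $2  →  {$0:0, $1:15, $2:15, $3:15, $4:4}
[4] xor  $4, $0, $0  →  {$0:0, $1:15, $2:15, $3:15, $4:0}

$0=0 $1=15 $2=15 $3=15 $4=0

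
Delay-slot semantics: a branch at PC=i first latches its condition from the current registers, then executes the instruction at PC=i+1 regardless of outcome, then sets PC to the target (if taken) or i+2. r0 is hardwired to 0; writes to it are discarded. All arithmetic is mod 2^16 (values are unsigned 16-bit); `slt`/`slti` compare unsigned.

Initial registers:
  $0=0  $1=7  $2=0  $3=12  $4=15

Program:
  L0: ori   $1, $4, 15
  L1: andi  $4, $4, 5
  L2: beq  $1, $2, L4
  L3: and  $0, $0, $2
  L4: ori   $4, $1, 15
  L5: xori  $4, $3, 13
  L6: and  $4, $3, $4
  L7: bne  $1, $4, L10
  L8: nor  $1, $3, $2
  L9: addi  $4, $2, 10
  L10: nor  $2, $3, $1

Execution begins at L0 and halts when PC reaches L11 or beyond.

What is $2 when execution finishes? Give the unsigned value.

0

#0 ori   $1, $4, 15 ; 0/15/0/12/15
#1 andi  $4, $4, 5 ; 0/15/0/12/5
#2 beq  $1, $2, L4 ; 0/15/0/12/5 ; →fallthru
#3 and  $0, $0, $2 ; 0/15/0/12/5
#4 ori   $4, $1, 15 ; 0/15/0/12/15
#5 xori  $4, $3, 13 ; 0/15/0/12/1
#6 and  $4, $3, $4 ; 0/15/0/12/0
#7 bne  $1, $4, L10 ; 0/15/0/12/0 ; →target
#8 nor  $1, $3, $2 ; 0/65523/0/12/0
#10 nor  $2, $3, $1 ; 0/65523/0/12/0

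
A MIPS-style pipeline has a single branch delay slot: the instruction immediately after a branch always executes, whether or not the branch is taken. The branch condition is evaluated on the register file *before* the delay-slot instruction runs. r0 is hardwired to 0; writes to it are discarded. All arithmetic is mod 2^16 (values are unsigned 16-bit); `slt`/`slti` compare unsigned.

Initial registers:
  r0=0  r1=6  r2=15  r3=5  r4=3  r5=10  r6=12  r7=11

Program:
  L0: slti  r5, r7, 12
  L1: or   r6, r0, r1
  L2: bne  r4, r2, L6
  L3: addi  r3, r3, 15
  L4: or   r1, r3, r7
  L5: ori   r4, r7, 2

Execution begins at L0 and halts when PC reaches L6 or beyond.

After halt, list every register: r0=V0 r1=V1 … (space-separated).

#0 slti  r5, r7, 12 ; 0/6/15/5/3/1/12/11
#1 or   r6, r0, r1 ; 0/6/15/5/3/1/6/11
#2 bne  r4, r2, L6 ; 0/6/15/5/3/1/6/11 ; →target
#3 addi  r3, r3, 15 ; 0/6/15/20/3/1/6/11

r0=0 r1=6 r2=15 r3=20 r4=3 r5=1 r6=6 r7=11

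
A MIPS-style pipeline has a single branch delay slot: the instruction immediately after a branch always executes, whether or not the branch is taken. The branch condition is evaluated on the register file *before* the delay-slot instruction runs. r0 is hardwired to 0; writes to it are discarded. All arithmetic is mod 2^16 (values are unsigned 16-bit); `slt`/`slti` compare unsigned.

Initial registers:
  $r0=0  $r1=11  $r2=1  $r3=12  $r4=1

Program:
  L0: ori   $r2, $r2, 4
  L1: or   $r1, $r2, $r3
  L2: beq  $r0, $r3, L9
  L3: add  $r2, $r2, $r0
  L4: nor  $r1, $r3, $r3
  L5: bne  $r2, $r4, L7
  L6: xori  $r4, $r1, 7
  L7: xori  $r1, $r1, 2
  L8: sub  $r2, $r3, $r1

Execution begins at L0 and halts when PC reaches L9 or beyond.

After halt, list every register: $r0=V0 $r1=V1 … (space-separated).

#0 ori   $r2, $r2, 4 ; 0/11/5/12/1
#1 or   $r1, $r2, $r3 ; 0/13/5/12/1
#2 beq  $r0, $r3, L9 ; 0/13/5/12/1 ; →fallthru
#3 add  $r2, $r2, $r0 ; 0/13/5/12/1
#4 nor  $r1, $r3, $r3 ; 0/65523/5/12/1
#5 bne  $r2, $r4, L7 ; 0/65523/5/12/1 ; →target
#6 xori  $r4, $r1, 7 ; 0/65523/5/12/65524
#7 xori  $r1, $r1, 2 ; 0/65521/5/12/65524
#8 sub  $r2, $r3, $r1 ; 0/65521/27/12/65524

$r0=0 $r1=65521 $r2=27 $r3=12 $r4=65524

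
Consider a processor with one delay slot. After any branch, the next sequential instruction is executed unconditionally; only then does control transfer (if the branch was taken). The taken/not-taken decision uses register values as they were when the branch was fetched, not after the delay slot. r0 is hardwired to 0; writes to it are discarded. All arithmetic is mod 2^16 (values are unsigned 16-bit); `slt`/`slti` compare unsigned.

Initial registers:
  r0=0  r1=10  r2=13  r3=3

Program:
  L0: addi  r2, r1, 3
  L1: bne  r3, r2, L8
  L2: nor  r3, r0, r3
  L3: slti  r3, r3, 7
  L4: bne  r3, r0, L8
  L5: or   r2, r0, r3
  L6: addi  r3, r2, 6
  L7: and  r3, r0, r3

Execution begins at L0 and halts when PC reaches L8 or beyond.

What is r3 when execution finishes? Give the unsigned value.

65532

PC=0  addi  r2, r1, 3        | r0=0 r1=10 r2=13 r3=3
PC=1  bne  r3, r2, L8        | r0=0 r1=10 r2=13 r3=3  [TAKEN]
PC=2  nor  r3, r0, r3        | r0=0 r1=10 r2=13 r3=65532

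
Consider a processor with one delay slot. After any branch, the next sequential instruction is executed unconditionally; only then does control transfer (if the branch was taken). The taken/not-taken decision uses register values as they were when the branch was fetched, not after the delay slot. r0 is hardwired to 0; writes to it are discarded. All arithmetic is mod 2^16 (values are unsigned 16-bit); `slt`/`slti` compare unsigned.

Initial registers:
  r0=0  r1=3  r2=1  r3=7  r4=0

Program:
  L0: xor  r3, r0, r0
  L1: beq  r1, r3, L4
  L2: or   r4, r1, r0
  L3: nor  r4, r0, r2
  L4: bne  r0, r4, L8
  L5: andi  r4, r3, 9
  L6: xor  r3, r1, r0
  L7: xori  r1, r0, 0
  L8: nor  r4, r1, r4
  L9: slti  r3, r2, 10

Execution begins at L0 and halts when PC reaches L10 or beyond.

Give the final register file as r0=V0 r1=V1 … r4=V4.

  step pc=0: xor  r3, r0, r0  regs=(0,3,1,0,0)
  step pc=1: beq  r1, r3, L4  cond=F  regs=(0,3,1,0,0)
  step pc=2: or   r4, r1, r0  regs=(0,3,1,0,3)
  step pc=3: nor  r4, r0, r2  regs=(0,3,1,0,65534)
  step pc=4: bne  r0, r4, L8  cond=T  regs=(0,3,1,0,65534)
  step pc=5: andi  r4, r3, 9  regs=(0,3,1,0,0)
  step pc=8: nor  r4, r1, r4  regs=(0,3,1,0,65532)
  step pc=9: slti  r3, r2, 10  regs=(0,3,1,1,65532)

r0=0 r1=3 r2=1 r3=1 r4=65532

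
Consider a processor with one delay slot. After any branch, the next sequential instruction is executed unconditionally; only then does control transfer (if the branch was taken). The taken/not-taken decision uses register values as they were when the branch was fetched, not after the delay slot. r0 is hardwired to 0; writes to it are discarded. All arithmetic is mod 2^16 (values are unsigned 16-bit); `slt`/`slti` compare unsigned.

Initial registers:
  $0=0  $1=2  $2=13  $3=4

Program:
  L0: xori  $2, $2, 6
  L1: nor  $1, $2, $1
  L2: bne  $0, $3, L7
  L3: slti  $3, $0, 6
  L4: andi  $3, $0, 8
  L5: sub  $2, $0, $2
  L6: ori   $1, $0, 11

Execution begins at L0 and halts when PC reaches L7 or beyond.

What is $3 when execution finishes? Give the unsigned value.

1

  step pc=0: xori  $2, $2, 6  regs=(0,2,11,4)
  step pc=1: nor  $1, $2, $1  regs=(0,65524,11,4)
  step pc=2: bne  $0, $3, L7  cond=T  regs=(0,65524,11,4)
  step pc=3: slti  $3, $0, 6  regs=(0,65524,11,1)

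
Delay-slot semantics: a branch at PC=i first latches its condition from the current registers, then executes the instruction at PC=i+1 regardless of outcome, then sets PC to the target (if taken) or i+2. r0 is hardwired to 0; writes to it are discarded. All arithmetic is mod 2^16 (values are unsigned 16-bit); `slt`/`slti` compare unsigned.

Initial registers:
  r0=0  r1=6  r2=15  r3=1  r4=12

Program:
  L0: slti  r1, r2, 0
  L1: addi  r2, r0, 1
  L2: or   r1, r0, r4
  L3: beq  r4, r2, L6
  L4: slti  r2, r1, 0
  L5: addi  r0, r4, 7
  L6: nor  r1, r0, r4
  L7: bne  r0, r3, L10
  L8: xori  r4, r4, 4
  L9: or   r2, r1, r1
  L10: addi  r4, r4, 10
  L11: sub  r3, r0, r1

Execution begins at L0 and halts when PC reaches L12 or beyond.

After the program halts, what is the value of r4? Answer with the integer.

#0 slti  r1, r2, 0 ; 0/0/15/1/12
#1 addi  r2, r0, 1 ; 0/0/1/1/12
#2 or   r1, r0, r4 ; 0/12/1/1/12
#3 beq  r4, r2, L6 ; 0/12/1/1/12 ; →fallthru
#4 slti  r2, r1, 0 ; 0/12/0/1/12
#5 addi  r0, r4, 7 ; 0/12/0/1/12
#6 nor  r1, r0, r4 ; 0/65523/0/1/12
#7 bne  r0, r3, L10 ; 0/65523/0/1/12 ; →target
#8 xori  r4, r4, 4 ; 0/65523/0/1/8
#10 addi  r4, r4, 10 ; 0/65523/0/1/18
#11 sub  r3, r0, r1 ; 0/65523/0/13/18

18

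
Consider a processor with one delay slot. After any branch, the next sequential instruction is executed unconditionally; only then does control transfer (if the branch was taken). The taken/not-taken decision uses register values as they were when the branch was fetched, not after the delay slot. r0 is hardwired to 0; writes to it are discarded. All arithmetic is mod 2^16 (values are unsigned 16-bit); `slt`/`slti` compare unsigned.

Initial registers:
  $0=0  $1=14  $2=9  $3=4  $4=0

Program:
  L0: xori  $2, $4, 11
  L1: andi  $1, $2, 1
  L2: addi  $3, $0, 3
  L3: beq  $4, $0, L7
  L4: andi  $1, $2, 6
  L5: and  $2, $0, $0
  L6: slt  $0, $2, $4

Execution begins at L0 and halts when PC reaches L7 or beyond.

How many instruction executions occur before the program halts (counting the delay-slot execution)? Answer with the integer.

  step pc=0: xori  $2, $4, 11  regs=(0,14,11,4,0)
  step pc=1: andi  $1, $2, 1  regs=(0,1,11,4,0)
  step pc=2: addi  $3, $0, 3  regs=(0,1,11,3,0)
  step pc=3: beq  $4, $0, L7  cond=T  regs=(0,1,11,3,0)
  step pc=4: andi  $1, $2, 6  regs=(0,2,11,3,0)

5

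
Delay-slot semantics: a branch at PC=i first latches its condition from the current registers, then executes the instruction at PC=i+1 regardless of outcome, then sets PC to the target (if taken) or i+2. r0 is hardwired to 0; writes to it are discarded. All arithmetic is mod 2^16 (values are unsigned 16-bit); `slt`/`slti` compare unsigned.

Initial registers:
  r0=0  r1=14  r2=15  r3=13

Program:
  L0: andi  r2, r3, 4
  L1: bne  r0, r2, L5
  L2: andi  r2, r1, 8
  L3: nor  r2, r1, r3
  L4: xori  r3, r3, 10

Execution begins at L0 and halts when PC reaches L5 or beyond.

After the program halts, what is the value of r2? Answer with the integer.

PC=0  andi  r2, r3, 4        | r0=0 r1=14 r2=4 r3=13
PC=1  bne  r0, r2, L5        | r0=0 r1=14 r2=4 r3=13  [TAKEN]
PC=2  andi  r2, r1, 8        | r0=0 r1=14 r2=8 r3=13

8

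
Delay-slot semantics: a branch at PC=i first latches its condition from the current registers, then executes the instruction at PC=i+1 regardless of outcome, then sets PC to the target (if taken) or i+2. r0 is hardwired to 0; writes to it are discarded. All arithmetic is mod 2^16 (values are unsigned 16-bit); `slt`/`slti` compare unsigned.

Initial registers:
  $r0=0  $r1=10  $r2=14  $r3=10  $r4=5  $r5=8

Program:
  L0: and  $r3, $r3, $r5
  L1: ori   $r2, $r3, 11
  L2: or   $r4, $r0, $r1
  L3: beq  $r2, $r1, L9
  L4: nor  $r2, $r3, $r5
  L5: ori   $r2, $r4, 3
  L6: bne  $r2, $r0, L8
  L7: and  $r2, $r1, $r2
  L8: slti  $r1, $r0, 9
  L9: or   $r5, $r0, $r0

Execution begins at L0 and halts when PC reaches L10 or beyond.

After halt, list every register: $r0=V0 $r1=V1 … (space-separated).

$r0=0 $r1=1 $r2=10 $r3=8 $r4=10 $r5=0

#0 and  $r3, $r3, $r5 ; 0/10/14/8/5/8
#1 ori   $r2, $r3, 11 ; 0/10/11/8/5/8
#2 or   $r4, $r0, $r1 ; 0/10/11/8/10/8
#3 beq  $r2, $r1, L9 ; 0/10/11/8/10/8 ; →fallthru
#4 nor  $r2, $r3, $r5 ; 0/10/65527/8/10/8
#5 ori   $r2, $r4, 3 ; 0/10/11/8/10/8
#6 bne  $r2, $r0, L8 ; 0/10/11/8/10/8 ; →target
#7 and  $r2, $r1, $r2 ; 0/10/10/8/10/8
#8 slti  $r1, $r0, 9 ; 0/1/10/8/10/8
#9 or   $r5, $r0, $r0 ; 0/1/10/8/10/0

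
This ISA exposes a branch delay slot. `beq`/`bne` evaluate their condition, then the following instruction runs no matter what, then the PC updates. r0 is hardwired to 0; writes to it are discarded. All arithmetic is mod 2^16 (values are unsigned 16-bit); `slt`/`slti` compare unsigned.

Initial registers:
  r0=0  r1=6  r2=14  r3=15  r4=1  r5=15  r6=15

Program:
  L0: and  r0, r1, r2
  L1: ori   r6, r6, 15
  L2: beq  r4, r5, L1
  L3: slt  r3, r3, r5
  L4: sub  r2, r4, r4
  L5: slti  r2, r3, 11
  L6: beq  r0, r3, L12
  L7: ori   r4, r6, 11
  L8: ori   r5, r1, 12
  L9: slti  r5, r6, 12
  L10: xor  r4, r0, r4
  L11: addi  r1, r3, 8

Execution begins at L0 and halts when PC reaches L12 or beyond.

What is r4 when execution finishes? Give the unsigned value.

15

PC=0  and  r0, r1, r2        | r0=0 r1=6 r2=14 r3=15 r4=1 r5=15 r6=15
PC=1  ori   r6, r6, 15       | r0=0 r1=6 r2=14 r3=15 r4=1 r5=15 r6=15
PC=2  beq  r4, r5, L1        | r0=0 r1=6 r2=14 r3=15 r4=1 r5=15 r6=15  [not taken]
PC=3  slt  r3, r3, r5        | r0=0 r1=6 r2=14 r3=0 r4=1 r5=15 r6=15
PC=4  sub  r2, r4, r4        | r0=0 r1=6 r2=0 r3=0 r4=1 r5=15 r6=15
PC=5  slti  r2, r3, 11       | r0=0 r1=6 r2=1 r3=0 r4=1 r5=15 r6=15
PC=6  beq  r0, r3, L12       | r0=0 r1=6 r2=1 r3=0 r4=1 r5=15 r6=15  [TAKEN]
PC=7  ori   r4, r6, 11       | r0=0 r1=6 r2=1 r3=0 r4=15 r5=15 r6=15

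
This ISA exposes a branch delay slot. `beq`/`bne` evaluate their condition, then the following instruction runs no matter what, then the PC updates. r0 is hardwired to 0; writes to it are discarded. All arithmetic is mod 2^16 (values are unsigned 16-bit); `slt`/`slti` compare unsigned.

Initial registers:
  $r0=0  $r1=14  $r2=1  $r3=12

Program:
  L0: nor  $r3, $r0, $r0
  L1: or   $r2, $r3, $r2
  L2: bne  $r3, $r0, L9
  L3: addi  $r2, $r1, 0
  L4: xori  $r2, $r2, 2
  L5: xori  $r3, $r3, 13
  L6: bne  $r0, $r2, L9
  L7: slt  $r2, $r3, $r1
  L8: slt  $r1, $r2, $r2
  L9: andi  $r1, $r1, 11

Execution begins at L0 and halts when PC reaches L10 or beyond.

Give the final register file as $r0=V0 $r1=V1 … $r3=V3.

$r0=0 $r1=10 $r2=14 $r3=65535

  step pc=0: nor  $r3, $r0, $r0  regs=(0,14,1,65535)
  step pc=1: or   $r2, $r3, $r2  regs=(0,14,65535,65535)
  step pc=2: bne  $r3, $r0, L9  cond=T  regs=(0,14,65535,65535)
  step pc=3: addi  $r2, $r1, 0  regs=(0,14,14,65535)
  step pc=9: andi  $r1, $r1, 11  regs=(0,10,14,65535)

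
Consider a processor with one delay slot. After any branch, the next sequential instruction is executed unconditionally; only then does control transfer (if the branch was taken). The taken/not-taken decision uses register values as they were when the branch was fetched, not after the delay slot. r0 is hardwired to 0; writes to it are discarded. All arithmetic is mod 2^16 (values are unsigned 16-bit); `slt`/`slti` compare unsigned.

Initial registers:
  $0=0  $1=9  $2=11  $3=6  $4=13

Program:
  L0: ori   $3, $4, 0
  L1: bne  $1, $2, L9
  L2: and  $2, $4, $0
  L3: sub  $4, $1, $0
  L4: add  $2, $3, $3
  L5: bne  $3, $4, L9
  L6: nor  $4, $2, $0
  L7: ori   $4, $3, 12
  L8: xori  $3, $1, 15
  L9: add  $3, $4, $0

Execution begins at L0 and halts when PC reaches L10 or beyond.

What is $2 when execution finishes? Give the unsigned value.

#0 ori   $3, $4, 0 ; 0/9/11/13/13
#1 bne  $1, $2, L9 ; 0/9/11/13/13 ; →target
#2 and  $2, $4, $0 ; 0/9/0/13/13
#9 add  $3, $4, $0 ; 0/9/0/13/13

0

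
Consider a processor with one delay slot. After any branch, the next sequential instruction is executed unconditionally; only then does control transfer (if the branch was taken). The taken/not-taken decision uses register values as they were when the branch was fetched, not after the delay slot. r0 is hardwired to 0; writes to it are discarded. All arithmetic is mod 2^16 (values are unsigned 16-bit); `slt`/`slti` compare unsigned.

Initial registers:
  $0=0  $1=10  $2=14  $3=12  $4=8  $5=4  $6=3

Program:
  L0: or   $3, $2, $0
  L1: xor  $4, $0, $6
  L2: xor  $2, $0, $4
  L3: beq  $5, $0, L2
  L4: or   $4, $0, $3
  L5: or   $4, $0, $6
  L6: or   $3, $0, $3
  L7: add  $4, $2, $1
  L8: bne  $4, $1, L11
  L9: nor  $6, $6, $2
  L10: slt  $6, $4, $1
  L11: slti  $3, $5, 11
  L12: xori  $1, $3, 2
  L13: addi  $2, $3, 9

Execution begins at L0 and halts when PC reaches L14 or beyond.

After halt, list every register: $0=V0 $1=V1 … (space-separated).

PC=0  or   $3, $2, $0        | $0=0 $1=10 $2=14 $3=14 $4=8 $5=4 $6=3
PC=1  xor  $4, $0, $6        | $0=0 $1=10 $2=14 $3=14 $4=3 $5=4 $6=3
PC=2  xor  $2, $0, $4        | $0=0 $1=10 $2=3 $3=14 $4=3 $5=4 $6=3
PC=3  beq  $5, $0, L2        | $0=0 $1=10 $2=3 $3=14 $4=3 $5=4 $6=3  [not taken]
PC=4  or   $4, $0, $3        | $0=0 $1=10 $2=3 $3=14 $4=14 $5=4 $6=3
PC=5  or   $4, $0, $6        | $0=0 $1=10 $2=3 $3=14 $4=3 $5=4 $6=3
PC=6  or   $3, $0, $3        | $0=0 $1=10 $2=3 $3=14 $4=3 $5=4 $6=3
PC=7  add  $4, $2, $1        | $0=0 $1=10 $2=3 $3=14 $4=13 $5=4 $6=3
PC=8  bne  $4, $1, L11       | $0=0 $1=10 $2=3 $3=14 $4=13 $5=4 $6=3  [TAKEN]
PC=9  nor  $6, $6, $2        | $0=0 $1=10 $2=3 $3=14 $4=13 $5=4 $6=65532
PC=11 slti  $3, $5, 11       | $0=0 $1=10 $2=3 $3=1 $4=13 $5=4 $6=65532
PC=12 xori  $1, $3, 2        | $0=0 $1=3 $2=3 $3=1 $4=13 $5=4 $6=65532
PC=13 addi  $2, $3, 9        | $0=0 $1=3 $2=10 $3=1 $4=13 $5=4 $6=65532

$0=0 $1=3 $2=10 $3=1 $4=13 $5=4 $6=65532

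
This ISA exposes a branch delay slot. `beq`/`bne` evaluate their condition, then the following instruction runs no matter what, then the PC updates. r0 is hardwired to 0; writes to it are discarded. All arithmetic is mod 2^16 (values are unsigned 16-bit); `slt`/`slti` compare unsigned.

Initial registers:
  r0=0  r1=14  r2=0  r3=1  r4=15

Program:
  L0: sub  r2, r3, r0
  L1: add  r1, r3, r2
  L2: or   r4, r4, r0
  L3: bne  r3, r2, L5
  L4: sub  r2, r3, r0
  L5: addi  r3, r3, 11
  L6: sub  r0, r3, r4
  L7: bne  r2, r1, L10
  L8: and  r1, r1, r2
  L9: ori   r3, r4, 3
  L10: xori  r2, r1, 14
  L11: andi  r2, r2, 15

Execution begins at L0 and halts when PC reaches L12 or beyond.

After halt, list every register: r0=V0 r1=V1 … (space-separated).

r0=0 r1=0 r2=14 r3=12 r4=15

  step pc=0: sub  r2, r3, r0  regs=(0,14,1,1,15)
  step pc=1: add  r1, r3, r2  regs=(0,2,1,1,15)
  step pc=2: or   r4, r4, r0  regs=(0,2,1,1,15)
  step pc=3: bne  r3, r2, L5  cond=F  regs=(0,2,1,1,15)
  step pc=4: sub  r2, r3, r0  regs=(0,2,1,1,15)
  step pc=5: addi  r3, r3, 11  regs=(0,2,1,12,15)
  step pc=6: sub  r0, r3, r4  regs=(0,2,1,12,15)
  step pc=7: bne  r2, r1, L10  cond=T  regs=(0,2,1,12,15)
  step pc=8: and  r1, r1, r2  regs=(0,0,1,12,15)
  step pc=10: xori  r2, r1, 14  regs=(0,0,14,12,15)
  step pc=11: andi  r2, r2, 15  regs=(0,0,14,12,15)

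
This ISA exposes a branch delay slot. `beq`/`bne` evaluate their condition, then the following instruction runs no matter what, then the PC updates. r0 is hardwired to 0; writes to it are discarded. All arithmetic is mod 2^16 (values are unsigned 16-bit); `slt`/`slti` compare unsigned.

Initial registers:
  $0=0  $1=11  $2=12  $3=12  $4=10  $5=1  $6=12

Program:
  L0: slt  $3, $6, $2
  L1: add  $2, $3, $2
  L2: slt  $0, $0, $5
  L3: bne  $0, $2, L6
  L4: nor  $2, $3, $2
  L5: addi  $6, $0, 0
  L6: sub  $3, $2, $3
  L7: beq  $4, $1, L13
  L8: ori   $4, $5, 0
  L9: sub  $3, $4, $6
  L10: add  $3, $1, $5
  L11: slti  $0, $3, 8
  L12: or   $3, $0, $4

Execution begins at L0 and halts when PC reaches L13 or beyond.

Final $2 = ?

[0] slt  $3, $6, $2  →  {$0:0, $1:11, $2:12, $3:0, $4:10, $5:1, $6:12}
[1] add  $2, $3, $2  →  {$0:0, $1:11, $2:12, $3:0, $4:10, $5:1, $6:12}
[2] slt  $0, $0, $5  →  {$0:0, $1:11, $2:12, $3:0, $4:10, $5:1, $6:12}
[3] bne  $0, $2, L6  →  {$0:0, $1:11, $2:12, $3:0, $4:10, $5:1, $6:12}  ⟨branch taken⟩
[4] nor  $2, $3, $2  →  {$0:0, $1:11, $2:65523, $3:0, $4:10, $5:1, $6:12}
[6] sub  $3, $2, $3  →  {$0:0, $1:11, $2:65523, $3:65523, $4:10, $5:1, $6:12}
[7] beq  $4, $1, L13  →  {$0:0, $1:11, $2:65523, $3:65523, $4:10, $5:1, $6:12}  ⟨branch fallthrough⟩
[8] ori   $4, $5, 0  →  {$0:0, $1:11, $2:65523, $3:65523, $4:1, $5:1, $6:12}
[9] sub  $3, $4, $6  →  {$0:0, $1:11, $2:65523, $3:65525, $4:1, $5:1, $6:12}
[10] add  $3, $1, $5  →  {$0:0, $1:11, $2:65523, $3:12, $4:1, $5:1, $6:12}
[11] slti  $0, $3, 8  →  {$0:0, $1:11, $2:65523, $3:12, $4:1, $5:1, $6:12}
[12] or   $3, $0, $4  →  {$0:0, $1:11, $2:65523, $3:1, $4:1, $5:1, $6:12}

65523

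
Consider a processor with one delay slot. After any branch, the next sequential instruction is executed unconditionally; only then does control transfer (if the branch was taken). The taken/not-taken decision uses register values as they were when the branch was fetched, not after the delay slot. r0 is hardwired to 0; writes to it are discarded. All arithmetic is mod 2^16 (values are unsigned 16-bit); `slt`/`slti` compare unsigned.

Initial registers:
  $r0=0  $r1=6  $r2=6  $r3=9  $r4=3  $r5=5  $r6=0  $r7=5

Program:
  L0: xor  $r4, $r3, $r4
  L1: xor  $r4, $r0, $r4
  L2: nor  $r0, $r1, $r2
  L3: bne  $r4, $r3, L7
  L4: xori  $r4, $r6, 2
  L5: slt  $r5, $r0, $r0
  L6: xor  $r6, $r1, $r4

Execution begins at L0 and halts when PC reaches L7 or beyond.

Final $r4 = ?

[0] xor  $r4, $r3, $r4  →  {$r0:0, $r1:6, $r2:6, $r3:9, $r4:10, $r5:5, $r6:0, $r7:5}
[1] xor  $r4, $r0, $r4  →  {$r0:0, $r1:6, $r2:6, $r3:9, $r4:10, $r5:5, $r6:0, $r7:5}
[2] nor  $r0, $r1, $r2  →  {$r0:0, $r1:6, $r2:6, $r3:9, $r4:10, $r5:5, $r6:0, $r7:5}
[3] bne  $r4, $r3, L7  →  {$r0:0, $r1:6, $r2:6, $r3:9, $r4:10, $r5:5, $r6:0, $r7:5}  ⟨branch taken⟩
[4] xori  $r4, $r6, 2  →  {$r0:0, $r1:6, $r2:6, $r3:9, $r4:2, $r5:5, $r6:0, $r7:5}

2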